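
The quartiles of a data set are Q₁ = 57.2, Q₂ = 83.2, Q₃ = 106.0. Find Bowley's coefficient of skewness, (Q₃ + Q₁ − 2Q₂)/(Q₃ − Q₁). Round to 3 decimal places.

numerator: Q₃ + Q₁ − 2Q₂ = 106.0 + 57.2 − 2×83.2 = -3.2000
denominator: Q₃ − Q₁ = 106.0 − 57.2 = 48.8000
Bowley skewness = -3.2000 / 48.8000 ≈ -0.066

-0.066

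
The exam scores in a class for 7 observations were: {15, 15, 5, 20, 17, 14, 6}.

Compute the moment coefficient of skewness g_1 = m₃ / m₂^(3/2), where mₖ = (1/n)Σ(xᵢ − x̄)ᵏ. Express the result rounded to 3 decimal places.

-0.529

x̄ = (15 + 15 + 5 + 20 + 17 + 14 + 6) / 7 = 13.1429
deviations (xᵢ − x̄): 1.8571, 1.8571, -8.1429, 6.8571, 3.8571, 0.8571, -7.1429
Σ(xᵢ − x̄)² = 186.8571 ⇒ m₂ = 186.8571/7 = 26.69388
Σ(xᵢ − x̄)³ = -511.1020 ⇒ m₃ = -511.1020/7 = -73.01458
m₂^(3/2) = 26.69388^(1.5) = 137.91690
g_1 = m₃ / m₂^(3/2) = -73.01458 / 137.91690 ≈ -0.529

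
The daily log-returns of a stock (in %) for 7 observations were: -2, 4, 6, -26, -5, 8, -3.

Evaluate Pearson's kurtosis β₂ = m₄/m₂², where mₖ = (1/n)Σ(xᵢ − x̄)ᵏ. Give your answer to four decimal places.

3.6592

x̄ = -2.5714
Σ(xᵢ − x̄)² = 783.7143 ⇒ m₂ = 111.95918
Σ(xᵢ − x̄)⁴ = 321075.6793 ⇒ m₄ = 45867.95419
m₂² = 12534.85881
β₂ = m₄/m₂² = 45867.95419 / 12534.85881 ≈ 3.6592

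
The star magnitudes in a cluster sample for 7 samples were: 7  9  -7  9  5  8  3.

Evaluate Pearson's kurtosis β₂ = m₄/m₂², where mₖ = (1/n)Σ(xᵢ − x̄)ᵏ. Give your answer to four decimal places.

x̄ = 4.8571
Σ(xᵢ − x̄)² = 192.8571 ⇒ m₂ = 27.55102
Σ(xᵢ − x̄)⁴ = 20485.7668 ⇒ m₄ = 2926.53811
m₂² = 759.05873
β₂ = m₄/m₂² = 2926.53811 / 759.05873 ≈ 3.8555

3.8555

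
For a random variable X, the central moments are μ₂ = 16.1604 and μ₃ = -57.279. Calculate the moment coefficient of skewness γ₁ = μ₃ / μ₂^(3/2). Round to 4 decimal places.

-0.8817

σ = √μ₂ = √16.1604 = 4.02000
σ³ = μ₂^(3/2) = 64.96481
γ₁ = μ₃/σ³ = -57.279 / 64.96481 ≈ -0.8817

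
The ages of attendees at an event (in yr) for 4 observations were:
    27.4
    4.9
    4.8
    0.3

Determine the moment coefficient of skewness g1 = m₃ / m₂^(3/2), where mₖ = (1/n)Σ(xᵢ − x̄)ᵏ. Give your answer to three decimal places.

x̄ = (27.4 + 4.9 + 4.8 + 0.3) / 4 = 9.3500
deviations (xᵢ − x̄): 18.0500, -4.4500, -4.5500, -9.0500
Σ(xᵢ − x̄)² = 448.2100 ⇒ m₂ = 448.2100/4 = 112.05250
Σ(xᵢ − x̄)³ = 4957.2000 ⇒ m₃ = 4957.2000/4 = 1239.30000
m₂^(3/2) = 112.05250^(1.5) = 1186.13010
g1 = m₃ / m₂^(3/2) = 1239.30000 / 1186.13010 ≈ 1.045

1.045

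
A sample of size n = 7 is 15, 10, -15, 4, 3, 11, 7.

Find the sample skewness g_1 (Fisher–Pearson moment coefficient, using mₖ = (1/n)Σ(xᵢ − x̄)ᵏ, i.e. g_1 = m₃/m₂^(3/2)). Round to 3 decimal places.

-1.295

x̄ = (15 + 10 - 15 + 4 + 3 + 11 + 7) / 7 = 5.0000
deviations (xᵢ − x̄): 10.0000, 5.0000, -20.0000, -1.0000, -2.0000, 6.0000, 2.0000
Σ(xᵢ − x̄)² = 570.0000 ⇒ m₂ = 570.0000/7 = 81.42857
Σ(xᵢ − x̄)³ = -6660.0000 ⇒ m₃ = -6660.0000/7 = -951.42857
m₂^(3/2) = 81.42857^(1.5) = 734.79336
g_1 = m₃ / m₂^(3/2) = -951.42857 / 734.79336 ≈ -1.295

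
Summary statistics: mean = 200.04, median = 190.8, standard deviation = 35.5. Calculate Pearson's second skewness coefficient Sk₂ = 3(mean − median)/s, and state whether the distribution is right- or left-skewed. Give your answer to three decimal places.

0.781, right-skewed

Sk₂ = 3(200.04 − 190.8) / 35.5 = 3 × 9.2400 / 35.5
    = 27.7200 / 35.5 ≈ 0.781
Sk₂ > 0 ⇒ mean > median ⇒ right-skewed (positive skew).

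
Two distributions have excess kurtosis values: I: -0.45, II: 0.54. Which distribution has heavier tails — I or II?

Higher excess kurtosis ⇒ heavier tails relative to the normal distribution.
-0.45 vs 0.54: the larger is 0.54, so II has heavier tails. (II is leptokurtic — heavier-than-normal tails; the other is platykurtic.)

II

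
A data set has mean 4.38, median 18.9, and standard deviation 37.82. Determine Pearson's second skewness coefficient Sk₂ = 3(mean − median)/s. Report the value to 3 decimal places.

-1.152

Sk₂ = 3(4.38 − 18.9) / 37.82 = 3 × -14.5200 / 37.82
    = -43.5600 / 37.82 ≈ -1.152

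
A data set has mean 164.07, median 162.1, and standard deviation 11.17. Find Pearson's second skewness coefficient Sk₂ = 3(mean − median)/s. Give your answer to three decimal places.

0.529

Sk₂ = 3(164.07 − 162.1) / 11.17 = 3 × 1.9700 / 11.17
    = 5.9100 / 11.17 ≈ 0.529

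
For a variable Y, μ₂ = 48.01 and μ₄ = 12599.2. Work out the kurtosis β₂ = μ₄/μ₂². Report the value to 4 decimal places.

5.4661

μ₂² = 48.01² = 2304.96010
μ₄/μ₂² = 12599.2 / 2304.96010 = 5.46612
β₂ ≈ 5.4661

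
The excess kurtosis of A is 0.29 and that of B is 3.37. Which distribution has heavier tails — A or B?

Higher excess kurtosis ⇒ heavier tails relative to the normal distribution.
0.29 vs 3.37: the larger is 3.37, so B has heavier tails.

B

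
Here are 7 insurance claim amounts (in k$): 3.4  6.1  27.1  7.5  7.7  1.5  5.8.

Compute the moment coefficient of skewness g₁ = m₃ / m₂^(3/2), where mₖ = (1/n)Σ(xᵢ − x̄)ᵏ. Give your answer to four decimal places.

x̄ = (3.4 + 6.1 + 27.1 + 7.5 + 7.7 + 1.5 + 5.8) / 7 = 8.4429
deviations (xᵢ − x̄): -5.0429, -2.3429, 18.6571, -0.9429, -0.7429, -6.9429, -2.6429
Σ(xᵢ − x̄)² = 435.6371 ⇒ m₂ = 435.6371/7 = 62.23388
Σ(xᵢ − x̄)³ = 5998.8680 ⇒ m₃ = 5998.8680/7 = 856.98114
m₂^(3/2) = 62.23388^(1.5) = 490.95342
g₁ = m₃ / m₂^(3/2) = 856.98114 / 490.95342 ≈ 1.7455

1.7455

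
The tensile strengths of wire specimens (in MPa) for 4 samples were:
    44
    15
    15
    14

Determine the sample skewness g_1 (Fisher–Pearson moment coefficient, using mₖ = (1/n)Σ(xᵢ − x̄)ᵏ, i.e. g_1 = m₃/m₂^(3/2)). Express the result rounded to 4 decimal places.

1.1511

x̄ = (44 + 15 + 15 + 14) / 4 = 22.0000
deviations (xᵢ − x̄): 22.0000, -7.0000, -7.0000, -8.0000
Σ(xᵢ − x̄)² = 646.0000 ⇒ m₂ = 646.0000/4 = 161.50000
Σ(xᵢ − x̄)³ = 9450.0000 ⇒ m₃ = 9450.0000/4 = 2362.50000
m₂^(3/2) = 161.50000^(1.5) = 2052.38480
g_1 = m₃ / m₂^(3/2) = 2362.50000 / 2052.38480 ≈ 1.1511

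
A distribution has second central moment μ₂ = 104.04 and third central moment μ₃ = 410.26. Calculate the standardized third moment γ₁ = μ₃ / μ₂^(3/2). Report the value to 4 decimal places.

0.3866

σ = √μ₂ = √104.04 = 10.20000
σ³ = μ₂^(3/2) = 1061.20800
γ₁ = μ₃/σ³ = 410.26 / 1061.20800 ≈ 0.3866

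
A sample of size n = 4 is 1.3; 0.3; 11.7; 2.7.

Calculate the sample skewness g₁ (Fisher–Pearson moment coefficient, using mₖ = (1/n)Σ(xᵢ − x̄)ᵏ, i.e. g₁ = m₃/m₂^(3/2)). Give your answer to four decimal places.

1.0350

x̄ = (1.3 + 0.3 + 11.7 + 2.7) / 4 = 4.0000
deviations (xᵢ − x̄): -2.7000, -3.7000, 7.7000, -1.3000
Σ(xᵢ − x̄)² = 81.9600 ⇒ m₂ = 81.9600/4 = 20.49000
Σ(xᵢ − x̄)³ = 384.0000 ⇒ m₃ = 384.0000/4 = 96.00000
m₂^(3/2) = 20.49000^(1.5) = 92.74979
g₁ = m₃ / m₂^(3/2) = 96.00000 / 92.74979 ≈ 1.0350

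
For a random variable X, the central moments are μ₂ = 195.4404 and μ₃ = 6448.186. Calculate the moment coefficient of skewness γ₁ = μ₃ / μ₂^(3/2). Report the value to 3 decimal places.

σ = √μ₂ = √195.4404 = 13.98000
σ³ = μ₂^(3/2) = 2732.25679
γ₁ = μ₃/σ³ = 6448.186 / 2732.25679 ≈ 2.360

2.360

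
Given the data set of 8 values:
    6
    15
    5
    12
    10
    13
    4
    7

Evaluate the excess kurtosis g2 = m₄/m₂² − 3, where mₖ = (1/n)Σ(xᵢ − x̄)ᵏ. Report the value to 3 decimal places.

-1.447

x̄ = 9.0000
Σ(xᵢ − x̄)² = 116.0000 ⇒ m₂ = 14.50000
Σ(xᵢ − x̄)⁴ = 2612.0000 ⇒ m₄ = 326.50000
m₂² = 210.25000
g2 = m₄/m₂² − 3 = 1.55291 − 3 ≈ -1.447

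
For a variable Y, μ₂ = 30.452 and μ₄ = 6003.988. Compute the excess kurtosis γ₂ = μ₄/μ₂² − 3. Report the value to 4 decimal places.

3.4745

μ₂² = 30.452² = 927.32430
μ₄/μ₂² = 6003.988 / 927.32430 = 6.47453
γ₂ = 6.47453 − 3 ≈ 3.4745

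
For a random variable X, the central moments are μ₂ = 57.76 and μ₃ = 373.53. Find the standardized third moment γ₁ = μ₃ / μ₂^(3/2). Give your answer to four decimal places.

0.8509

σ = √μ₂ = √57.76 = 7.60000
σ³ = μ₂^(3/2) = 438.97600
γ₁ = μ₃/σ³ = 373.53 / 438.97600 ≈ 0.8509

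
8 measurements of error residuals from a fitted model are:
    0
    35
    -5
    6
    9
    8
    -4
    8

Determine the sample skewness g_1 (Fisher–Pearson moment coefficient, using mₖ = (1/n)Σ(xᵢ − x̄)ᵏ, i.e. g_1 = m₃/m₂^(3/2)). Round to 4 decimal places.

x̄ = (0 + 35 - 5 + 6 + 9 + 8 - 4 + 8) / 8 = 7.1250
deviations (xᵢ − x̄): -7.1250, 27.8750, -12.1250, -1.1250, 1.8750, 0.8750, -11.1250, 0.8750
Σ(xᵢ − x̄)² = 1104.8750 ⇒ m₂ = 1104.8750/8 = 138.10938
Σ(xᵢ − x̄)³ = 18144.6563 ⇒ m₃ = 18144.6563/8 = 2268.08203
m₂^(3/2) = 138.10938^(1.5) = 1623.06062
g_1 = m₃ / m₂^(3/2) = 2268.08203 / 1623.06062 ≈ 1.3974

1.3974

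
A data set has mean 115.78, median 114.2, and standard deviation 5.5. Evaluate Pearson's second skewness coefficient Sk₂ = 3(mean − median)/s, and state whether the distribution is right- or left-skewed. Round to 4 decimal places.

0.8618, right-skewed

Sk₂ = 3(115.78 − 114.2) / 5.5 = 3 × 1.5800 / 5.5
    = 4.7400 / 5.5 ≈ 0.8618
Sk₂ > 0 ⇒ mean > median ⇒ right-skewed (positive skew).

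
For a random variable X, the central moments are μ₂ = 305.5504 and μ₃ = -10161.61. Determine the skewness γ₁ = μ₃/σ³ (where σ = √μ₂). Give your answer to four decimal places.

-1.9026

σ = √μ₂ = √305.5504 = 17.48000
σ³ = μ₂^(3/2) = 5341.02099
γ₁ = μ₃/σ³ = -10161.61 / 5341.02099 ≈ -1.9026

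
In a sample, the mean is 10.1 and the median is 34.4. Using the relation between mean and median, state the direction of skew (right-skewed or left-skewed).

left-skewed

mean − median = 10.1 − 34.4 = -24.3
mean < median ⇒ the longer tail is on the left ⇒ left-skewed (negatively skewed).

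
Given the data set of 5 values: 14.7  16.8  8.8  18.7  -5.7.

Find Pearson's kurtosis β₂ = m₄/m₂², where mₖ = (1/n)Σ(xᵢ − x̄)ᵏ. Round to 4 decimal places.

x̄ = 10.6600
Σ(xᵢ − x̄)² = 389.7720 ⇒ m₂ = 77.95440
Σ(xᵢ − x̄)⁴ = 77514.4681 ⇒ m₄ = 15502.89363
m₂² = 6076.88848
β₂ = m₄/m₂² = 15502.89363 / 6076.88848 ≈ 2.5511

2.5511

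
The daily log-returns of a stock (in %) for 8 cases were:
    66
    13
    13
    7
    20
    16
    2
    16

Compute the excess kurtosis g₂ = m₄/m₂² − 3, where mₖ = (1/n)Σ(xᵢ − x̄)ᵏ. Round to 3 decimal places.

x̄ = 19.1250
Σ(xᵢ − x̄)² = 2732.8750 ⇒ m₂ = 341.60938
Σ(xᵢ − x̄)⁴ = 4938600.7129 ⇒ m₄ = 617325.08911
m₂² = 116696.96509
g₂ = m₄/m₂² − 3 = 5.28998 − 3 ≈ 2.290

2.290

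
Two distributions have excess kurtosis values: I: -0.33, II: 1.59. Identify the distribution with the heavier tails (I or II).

II

Higher excess kurtosis ⇒ heavier tails relative to the normal distribution.
-0.33 vs 1.59: the larger is 1.59, so II has heavier tails. (II is leptokurtic — heavier-than-normal tails; the other is platykurtic.)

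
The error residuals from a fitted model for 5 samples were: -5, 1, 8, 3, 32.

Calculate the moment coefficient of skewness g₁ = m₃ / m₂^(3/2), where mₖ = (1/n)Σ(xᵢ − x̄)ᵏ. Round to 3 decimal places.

x̄ = (-5 + 1 + 8 + 3 + 32) / 5 = 7.8000
deviations (xᵢ − x̄): -12.8000, -6.8000, 0.2000, -4.8000, 24.2000
Σ(xᵢ − x̄)² = 818.8000 ⇒ m₂ = 818.8000/5 = 163.76000
Σ(xᵢ − x̄)³ = 11650.3200 ⇒ m₃ = 11650.3200/5 = 2330.06400
m₂^(3/2) = 163.76000^(1.5) = 2095.61619
g₁ = m₃ / m₂^(3/2) = 2330.06400 / 2095.61619 ≈ 1.112

1.112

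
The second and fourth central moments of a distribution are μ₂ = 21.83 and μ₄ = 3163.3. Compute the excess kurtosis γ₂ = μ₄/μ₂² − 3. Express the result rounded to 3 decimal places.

μ₂² = 21.83² = 476.54890
μ₄/μ₂² = 3163.3 / 476.54890 = 6.63793
γ₂ = 6.63793 − 3 ≈ 3.638

3.638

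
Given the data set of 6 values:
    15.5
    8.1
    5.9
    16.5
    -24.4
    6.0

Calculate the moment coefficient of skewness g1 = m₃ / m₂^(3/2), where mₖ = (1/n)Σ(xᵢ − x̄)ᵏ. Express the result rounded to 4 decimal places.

x̄ = (15.5 + 8.1 + 5.9 + 16.5 - 24.4 + 6.0) / 6 = 4.6000
deviations (xᵢ − x̄): 10.9000, 3.5000, 1.3000, 11.9000, -29.0000, 1.4000
Σ(xᵢ − x̄)² = 1117.3200 ⇒ m₂ = 1117.3200/6 = 186.22000
Σ(xᵢ − x̄)³ = -21360.9960 ⇒ m₃ = -21360.9960/6 = -3560.16600
m₂^(3/2) = 186.22000^(1.5) = 2541.20373
g1 = m₃ / m₂^(3/2) = -3560.16600 / 2541.20373 ≈ -1.4010

-1.4010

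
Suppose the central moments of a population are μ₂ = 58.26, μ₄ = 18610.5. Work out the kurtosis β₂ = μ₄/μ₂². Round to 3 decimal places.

5.483

μ₂² = 58.26² = 3394.22760
μ₄/μ₂² = 18610.5 / 3394.22760 = 5.48299
β₂ ≈ 5.483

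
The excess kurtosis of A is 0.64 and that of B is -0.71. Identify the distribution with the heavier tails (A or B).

A

Higher excess kurtosis ⇒ heavier tails relative to the normal distribution.
0.64 vs -0.71: the larger is 0.64, so A has heavier tails. (A is leptokurtic — heavier-than-normal tails; the other is platykurtic.)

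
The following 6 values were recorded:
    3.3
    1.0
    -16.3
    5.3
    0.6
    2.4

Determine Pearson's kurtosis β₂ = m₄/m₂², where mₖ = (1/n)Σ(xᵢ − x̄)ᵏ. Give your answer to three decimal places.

x̄ = -0.6167
Σ(xᵢ − x̄)² = 309.5083 ⇒ m₂ = 51.58472
Σ(xᵢ − x̄)⁴ = 62052.3853 ⇒ m₄ = 10342.06421
m₂² = 2660.98357
β₂ = m₄/m₂² = 10342.06421 / 2660.98357 ≈ 3.887

3.887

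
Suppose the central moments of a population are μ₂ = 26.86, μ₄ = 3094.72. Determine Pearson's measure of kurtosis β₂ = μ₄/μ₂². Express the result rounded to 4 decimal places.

μ₂² = 26.86² = 721.45960
μ₄/μ₂² = 3094.72 / 721.45960 = 4.28953
β₂ ≈ 4.2895

4.2895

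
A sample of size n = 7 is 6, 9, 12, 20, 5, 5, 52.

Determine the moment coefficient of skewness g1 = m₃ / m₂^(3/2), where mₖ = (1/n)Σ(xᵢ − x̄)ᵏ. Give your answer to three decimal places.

x̄ = (6 + 9 + 12 + 20 + 5 + 5 + 52) / 7 = 15.5714
deviations (xᵢ − x̄): -9.5714, -6.5714, -3.5714, 4.4286, -10.5714, -10.5714, 36.4286
Σ(xᵢ − x̄)² = 1717.7143 ⇒ m₂ = 1717.7143/7 = 245.38776
Σ(xᵢ − x̄)³ = 44860.0408 ⇒ m₃ = 44860.0408/7 = 6408.57726
m₂^(3/2) = 245.38776^(1.5) = 3843.96417
g1 = m₃ / m₂^(3/2) = 6408.57726 / 3843.96417 ≈ 1.667

1.667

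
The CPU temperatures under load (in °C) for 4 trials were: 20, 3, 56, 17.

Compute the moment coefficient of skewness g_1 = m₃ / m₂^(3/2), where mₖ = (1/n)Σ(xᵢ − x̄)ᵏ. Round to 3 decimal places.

0.772

x̄ = (20 + 3 + 56 + 17) / 4 = 24.0000
deviations (xᵢ − x̄): -4.0000, -21.0000, 32.0000, -7.0000
Σ(xᵢ − x̄)² = 1530.0000 ⇒ m₂ = 1530.0000/4 = 382.50000
Σ(xᵢ − x̄)³ = 23100.0000 ⇒ m₃ = 23100.0000/4 = 5775.00000
m₂^(3/2) = 382.50000^(1.5) = 7480.78476
g_1 = m₃ / m₂^(3/2) = 5775.00000 / 7480.78476 ≈ 0.772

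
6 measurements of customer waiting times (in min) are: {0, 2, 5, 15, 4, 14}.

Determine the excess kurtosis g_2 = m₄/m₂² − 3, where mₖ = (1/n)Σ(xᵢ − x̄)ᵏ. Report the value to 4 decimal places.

x̄ = 6.6667
Σ(xᵢ − x̄)² = 199.3333 ⇒ m₂ = 33.22222
Σ(xᵢ − x̄)⁴ = 10222.4444 ⇒ m₄ = 1703.74074
m₂² = 1103.71605
g_2 = m₄/m₂² − 3 = 1.54364 − 3 ≈ -1.4564

-1.4564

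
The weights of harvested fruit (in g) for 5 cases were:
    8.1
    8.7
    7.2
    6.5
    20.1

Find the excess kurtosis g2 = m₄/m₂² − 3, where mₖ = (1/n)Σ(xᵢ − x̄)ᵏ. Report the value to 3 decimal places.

0.141

x̄ = 10.1200
Σ(xᵢ − x̄)² = 127.3280 ⇒ m₂ = 25.46560
Σ(xᵢ − x̄)⁴ = 10185.3800 ⇒ m₄ = 2037.07600
m₂² = 648.49678
g2 = m₄/m₂² − 3 = 3.14123 − 3 ≈ 0.141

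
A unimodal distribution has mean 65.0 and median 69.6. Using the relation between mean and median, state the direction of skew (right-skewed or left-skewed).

mean − median = 65.0 − 69.6 = -4.6
mean < median ⇒ the longer tail is on the left ⇒ left-skewed (negatively skewed).

left-skewed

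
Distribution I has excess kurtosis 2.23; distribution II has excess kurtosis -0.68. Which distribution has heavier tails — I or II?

I

Higher excess kurtosis ⇒ heavier tails relative to the normal distribution.
2.23 vs -0.68: the larger is 2.23, so I has heavier tails. (I is leptokurtic — heavier-than-normal tails; the other is platykurtic.)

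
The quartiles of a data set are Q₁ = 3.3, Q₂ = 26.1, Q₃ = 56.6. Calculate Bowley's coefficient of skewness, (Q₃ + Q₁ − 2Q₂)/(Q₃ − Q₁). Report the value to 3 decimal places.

numerator: Q₃ + Q₁ − 2Q₂ = 56.6 + 3.3 − 2×26.1 = 7.7000
denominator: Q₃ − Q₁ = 56.6 − 3.3 = 53.3000
Bowley skewness = 7.7000 / 53.3000 ≈ 0.144

0.144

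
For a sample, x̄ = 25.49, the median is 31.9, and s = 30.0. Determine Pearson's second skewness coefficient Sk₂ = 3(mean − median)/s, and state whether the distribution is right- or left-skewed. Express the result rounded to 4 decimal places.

Sk₂ = 3(25.49 − 31.9) / 30.0 = 3 × -6.4100 / 30.0
    = -19.2300 / 30.0 ≈ -0.6410
Sk₂ < 0 ⇒ mean < median ⇒ left-skewed (negative skew).

-0.6410, left-skewed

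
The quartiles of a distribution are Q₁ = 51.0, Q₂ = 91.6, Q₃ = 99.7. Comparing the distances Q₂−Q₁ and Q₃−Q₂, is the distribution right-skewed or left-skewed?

Q₂ − Q₁ = 40.6;  Q₃ − Q₂ = 8.1
Q₂ − Q₁ > Q₃ − Q₂ ⇒ the lower half is more spread out ⇒ left-skewed.

left-skewed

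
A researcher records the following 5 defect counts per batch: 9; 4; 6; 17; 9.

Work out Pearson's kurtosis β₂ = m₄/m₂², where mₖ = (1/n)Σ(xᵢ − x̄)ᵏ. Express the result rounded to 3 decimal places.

x̄ = 9.0000
Σ(xᵢ − x̄)² = 98.0000 ⇒ m₂ = 19.60000
Σ(xᵢ − x̄)⁴ = 4802.0000 ⇒ m₄ = 960.40000
m₂² = 384.16000
β₂ = m₄/m₂² = 960.40000 / 384.16000 ≈ 2.500

2.500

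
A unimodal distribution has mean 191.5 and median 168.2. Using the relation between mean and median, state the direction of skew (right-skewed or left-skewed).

right-skewed

mean − median = 191.5 − 168.2 = 23.3
mean > median ⇒ the longer tail is on the right ⇒ right-skewed (positively skewed).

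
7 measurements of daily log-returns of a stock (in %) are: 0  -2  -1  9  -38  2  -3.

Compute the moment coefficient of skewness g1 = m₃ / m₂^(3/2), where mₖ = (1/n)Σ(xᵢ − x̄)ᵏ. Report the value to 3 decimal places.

x̄ = (0 - 2 - 1 + 9 - 38 + 2 - 3) / 7 = -4.7143
deviations (xᵢ − x̄): 4.7143, 2.7143, 3.7143, 13.7143, -33.2857, 6.7143, 1.7143
Σ(xᵢ − x̄)² = 1387.4286 ⇒ m₂ = 1387.4286/7 = 198.20408
Σ(xᵢ − x̄)³ = -33815.3878 ⇒ m₃ = -33815.3878/7 = -4830.76968
m₂^(3/2) = 198.20408^(1.5) = 2790.41560
g1 = m₃ / m₂^(3/2) = -4830.76968 / 2790.41560 ≈ -1.731

-1.731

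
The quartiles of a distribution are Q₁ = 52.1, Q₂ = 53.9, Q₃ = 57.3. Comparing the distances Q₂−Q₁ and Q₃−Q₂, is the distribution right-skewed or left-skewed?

right-skewed

Q₂ − Q₁ = 1.8;  Q₃ − Q₂ = 3.4
Q₃ − Q₂ > Q₂ − Q₁ ⇒ the upper half is more spread out ⇒ right-skewed.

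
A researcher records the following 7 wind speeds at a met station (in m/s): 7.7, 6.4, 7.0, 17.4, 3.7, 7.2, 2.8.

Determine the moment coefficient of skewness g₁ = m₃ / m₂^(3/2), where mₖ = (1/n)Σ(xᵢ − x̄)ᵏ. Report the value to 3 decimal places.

x̄ = (7.7 + 6.4 + 7.0 + 17.4 + 3.7 + 7.2 + 2.8) / 7 = 7.4571
deviations (xᵢ − x̄): 0.2429, -1.0571, -0.4571, 9.9429, -3.7571, -0.2571, -4.6571
Σ(xᵢ − x̄)² = 136.1171 ⇒ m₂ = 136.1171/7 = 19.44531
Σ(xᵢ − x̄)³ = 827.6303 ⇒ m₃ = 827.6303/7 = 118.23290
m₂^(3/2) = 19.44531^(1.5) = 85.74764
g₁ = m₃ / m₂^(3/2) = 118.23290 / 85.74764 ≈ 1.379

1.379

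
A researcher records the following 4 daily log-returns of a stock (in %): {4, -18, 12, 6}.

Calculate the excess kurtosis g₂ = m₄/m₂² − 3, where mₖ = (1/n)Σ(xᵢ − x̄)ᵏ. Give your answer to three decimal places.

x̄ = 1.0000
Σ(xᵢ − x̄)² = 516.0000 ⇒ m₂ = 129.00000
Σ(xᵢ − x̄)⁴ = 145668.0000 ⇒ m₄ = 36417.00000
m₂² = 16641.00000
g₂ = m₄/m₂² − 3 = 2.18839 − 3 ≈ -0.812

-0.812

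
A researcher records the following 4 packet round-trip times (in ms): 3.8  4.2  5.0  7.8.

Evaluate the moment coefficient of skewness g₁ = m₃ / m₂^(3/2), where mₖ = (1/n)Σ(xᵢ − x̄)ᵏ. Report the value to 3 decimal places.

0.907

x̄ = (3.8 + 4.2 + 5.0 + 7.8) / 4 = 5.2000
deviations (xᵢ − x̄): -1.4000, -1.0000, -0.2000, 2.6000
Σ(xᵢ − x̄)² = 9.7600 ⇒ m₂ = 9.7600/4 = 2.44000
Σ(xᵢ − x̄)³ = 13.8240 ⇒ m₃ = 13.8240/4 = 3.45600
m₂^(3/2) = 2.44000^(1.5) = 3.81140
g₁ = m₃ / m₂^(3/2) = 3.45600 / 3.81140 ≈ 0.907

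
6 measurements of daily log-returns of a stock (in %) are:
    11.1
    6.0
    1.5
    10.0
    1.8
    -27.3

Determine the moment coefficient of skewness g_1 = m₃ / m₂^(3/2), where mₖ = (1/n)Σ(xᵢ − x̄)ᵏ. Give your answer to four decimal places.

x̄ = (11.1 + 6.0 + 1.5 + 10.0 + 1.8 - 27.3) / 6 = 0.5167
deviations (xᵢ − x̄): 10.5833, 5.4833, 0.9833, 9.4833, 1.2833, -27.8167
Σ(xᵢ − x̄)² = 1008.3883 ⇒ m₂ = 1008.3883/6 = 168.06472
Σ(xᵢ − x̄)³ = -19317.4084 ⇒ m₃ = -19317.4084/6 = -3219.56807
m₂^(3/2) = 168.06472^(1.5) = 2178.78734
g_1 = m₃ / m₂^(3/2) = -3219.56807 / 2178.78734 ≈ -1.4777

-1.4777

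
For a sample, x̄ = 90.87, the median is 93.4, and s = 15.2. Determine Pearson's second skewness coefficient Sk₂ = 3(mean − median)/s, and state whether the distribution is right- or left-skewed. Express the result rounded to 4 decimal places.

-0.4993, left-skewed

Sk₂ = 3(90.87 − 93.4) / 15.2 = 3 × -2.5300 / 15.2
    = -7.5900 / 15.2 ≈ -0.4993
Sk₂ < 0 ⇒ mean < median ⇒ left-skewed (negative skew).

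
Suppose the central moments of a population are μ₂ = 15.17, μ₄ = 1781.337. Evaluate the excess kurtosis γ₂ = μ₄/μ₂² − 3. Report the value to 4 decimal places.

μ₂² = 15.17² = 230.12890
μ₄/μ₂² = 1781.337 / 230.12890 = 7.74061
γ₂ = 7.74061 − 3 ≈ 4.7406

4.7406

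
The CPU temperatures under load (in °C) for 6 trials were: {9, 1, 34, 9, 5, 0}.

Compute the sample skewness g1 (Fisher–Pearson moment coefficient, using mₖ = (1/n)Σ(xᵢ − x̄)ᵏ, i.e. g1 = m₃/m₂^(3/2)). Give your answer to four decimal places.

x̄ = (9 + 1 + 34 + 9 + 5 + 0) / 6 = 9.6667
deviations (xᵢ − x̄): -0.6667, -8.6667, 24.3333, -0.6667, -4.6667, -9.6667
Σ(xᵢ − x̄)² = 783.3333 ⇒ m₂ = 783.3333/6 = 130.55556
Σ(xᵢ − x̄)³ = 12751.5556 ⇒ m₃ = 12751.5556/6 = 2125.25926
m₂^(3/2) = 130.55556^(1.5) = 1491.73966
g1 = m₃ / m₂^(3/2) = 2125.25926 / 1491.73966 ≈ 1.4247

1.4247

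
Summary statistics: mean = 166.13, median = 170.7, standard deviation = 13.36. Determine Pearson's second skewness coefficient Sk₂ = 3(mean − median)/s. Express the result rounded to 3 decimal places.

-1.026

Sk₂ = 3(166.13 − 170.7) / 13.36 = 3 × -4.5700 / 13.36
    = -13.7100 / 13.36 ≈ -1.026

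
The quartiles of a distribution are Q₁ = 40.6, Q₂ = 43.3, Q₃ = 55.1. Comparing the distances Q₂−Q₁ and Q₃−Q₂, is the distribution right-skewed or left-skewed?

Q₂ − Q₁ = 2.7;  Q₃ − Q₂ = 11.8
Q₃ − Q₂ > Q₂ − Q₁ ⇒ the upper half is more spread out ⇒ right-skewed.

right-skewed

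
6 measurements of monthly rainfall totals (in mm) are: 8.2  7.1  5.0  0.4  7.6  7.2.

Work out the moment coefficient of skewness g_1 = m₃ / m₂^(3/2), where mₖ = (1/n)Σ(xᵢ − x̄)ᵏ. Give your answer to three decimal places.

-1.316

x̄ = (8.2 + 7.1 + 5.0 + 0.4 + 7.6 + 7.2) / 6 = 5.9167
deviations (xᵢ − x̄): 2.2833, 1.1833, -0.9167, -5.5167, 1.6833, 1.2833
Σ(xᵢ − x̄)² = 42.3683 ⇒ m₂ = 42.3683/6 = 7.06139
Σ(xᵢ − x̄)³ = -148.2174 ⇒ m₃ = -148.2174/6 = -24.70291
m₂^(3/2) = 7.06139^(1.5) = 18.76442
g_1 = m₃ / m₂^(3/2) = -24.70291 / 18.76442 ≈ -1.316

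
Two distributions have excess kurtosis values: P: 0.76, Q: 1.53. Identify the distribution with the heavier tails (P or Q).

Higher excess kurtosis ⇒ heavier tails relative to the normal distribution.
0.76 vs 1.53: the larger is 1.53, so Q has heavier tails.

Q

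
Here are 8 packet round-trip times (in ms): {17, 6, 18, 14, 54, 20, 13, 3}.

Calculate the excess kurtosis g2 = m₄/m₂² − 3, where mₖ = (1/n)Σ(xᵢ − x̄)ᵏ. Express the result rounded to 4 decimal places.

x̄ = 18.1250
Σ(xᵢ − x̄)² = 1710.8750 ⇒ m₂ = 213.85938
Σ(xᵢ − x̄)⁴ = 1731349.9004 ⇒ m₄ = 216418.73755
m₂² = 45735.83228
g2 = m₄/m₂² − 3 = 4.73193 − 3 ≈ 1.7319

1.7319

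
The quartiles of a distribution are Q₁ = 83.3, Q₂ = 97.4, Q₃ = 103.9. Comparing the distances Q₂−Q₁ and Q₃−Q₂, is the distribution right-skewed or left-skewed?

Q₂ − Q₁ = 14.1;  Q₃ − Q₂ = 6.5
Q₂ − Q₁ > Q₃ − Q₂ ⇒ the lower half is more spread out ⇒ left-skewed.

left-skewed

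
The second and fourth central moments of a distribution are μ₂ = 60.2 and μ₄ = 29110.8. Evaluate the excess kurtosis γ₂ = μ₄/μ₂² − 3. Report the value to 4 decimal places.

5.0327

μ₂² = 60.2² = 3624.04000
μ₄/μ₂² = 29110.8 / 3624.04000 = 8.03269
γ₂ = 8.03269 − 3 ≈ 5.0327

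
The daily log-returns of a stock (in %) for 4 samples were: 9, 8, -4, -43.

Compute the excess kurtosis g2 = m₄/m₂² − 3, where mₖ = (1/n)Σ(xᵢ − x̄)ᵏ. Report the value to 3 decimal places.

x̄ = -7.5000
Σ(xᵢ − x̄)² = 1785.0000 ⇒ m₂ = 446.25000
Σ(xᵢ − x̄)⁴ = 1720220.2500 ⇒ m₄ = 430055.06250
m₂² = 199139.06250
g2 = m₄/m₂² − 3 = 2.15957 − 3 ≈ -0.840

-0.840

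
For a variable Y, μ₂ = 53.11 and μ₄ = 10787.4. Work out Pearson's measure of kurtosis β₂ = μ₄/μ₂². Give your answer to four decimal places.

3.8244

μ₂² = 53.11² = 2820.67210
μ₄/μ₂² = 10787.4 / 2820.67210 = 3.82441
β₂ ≈ 3.8244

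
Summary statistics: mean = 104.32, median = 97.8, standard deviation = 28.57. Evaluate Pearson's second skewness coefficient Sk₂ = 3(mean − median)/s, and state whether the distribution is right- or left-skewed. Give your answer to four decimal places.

Sk₂ = 3(104.32 − 97.8) / 28.57 = 3 × 6.5200 / 28.57
    = 19.5600 / 28.57 ≈ 0.6846
Sk₂ > 0 ⇒ mean > median ⇒ right-skewed (positive skew).

0.6846, right-skewed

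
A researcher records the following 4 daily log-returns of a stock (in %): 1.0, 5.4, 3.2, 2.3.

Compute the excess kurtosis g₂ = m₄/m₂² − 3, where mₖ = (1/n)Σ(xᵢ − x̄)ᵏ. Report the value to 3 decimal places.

-1.110

x̄ = 2.9750
Σ(xᵢ − x̄)² = 10.2875 ⇒ m₂ = 2.57188
Σ(xᵢ − x̄)⁴ = 50.0068 ⇒ m₄ = 12.50170
m₂² = 6.61454
g₂ = m₄/m₂² − 3 = 1.89003 − 3 ≈ -1.110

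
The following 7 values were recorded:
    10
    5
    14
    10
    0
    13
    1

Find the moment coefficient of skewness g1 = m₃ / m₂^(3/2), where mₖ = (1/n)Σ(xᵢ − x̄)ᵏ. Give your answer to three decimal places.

-0.284

x̄ = (10 + 5 + 14 + 10 + 0 + 13 + 1) / 7 = 7.5714
deviations (xᵢ − x̄): 2.4286, -2.5714, 6.4286, 2.4286, -7.5714, 5.4286, -6.5714
Σ(xᵢ − x̄)² = 189.7143 ⇒ m₂ = 189.7143/7 = 27.10204
Σ(xᵢ − x̄)³ = -280.5306 ⇒ m₃ = -280.5306/7 = -40.07580
m₂^(3/2) = 27.10204^(1.5) = 141.09220
g1 = m₃ / m₂^(3/2) = -40.07580 / 141.09220 ≈ -0.284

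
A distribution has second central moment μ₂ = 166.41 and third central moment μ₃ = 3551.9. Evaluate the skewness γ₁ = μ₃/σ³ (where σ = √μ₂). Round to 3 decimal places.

σ = √μ₂ = √166.41 = 12.90000
σ³ = μ₂^(3/2) = 2146.68900
γ₁ = μ₃/σ³ = 3551.9 / 2146.68900 ≈ 1.655

1.655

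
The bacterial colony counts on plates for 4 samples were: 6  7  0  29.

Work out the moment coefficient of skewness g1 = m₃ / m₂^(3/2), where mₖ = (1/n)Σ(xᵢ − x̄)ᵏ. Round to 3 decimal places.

0.944

x̄ = (6 + 7 + 0 + 29) / 4 = 10.5000
deviations (xᵢ − x̄): -4.5000, -3.5000, -10.5000, 18.5000
Σ(xᵢ − x̄)² = 485.0000 ⇒ m₂ = 485.0000/4 = 121.25000
Σ(xᵢ − x̄)³ = 5040.0000 ⇒ m₃ = 5040.0000/4 = 1260.00000
m₂^(3/2) = 121.25000^(1.5) = 1335.12713
g1 = m₃ / m₂^(3/2) = 1260.00000 / 1335.12713 ≈ 0.944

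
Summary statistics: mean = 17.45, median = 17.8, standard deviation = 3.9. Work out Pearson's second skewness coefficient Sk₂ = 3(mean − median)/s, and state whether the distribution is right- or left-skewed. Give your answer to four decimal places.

Sk₂ = 3(17.45 − 17.8) / 3.9 = 3 × -0.3500 / 3.9
    = -1.0500 / 3.9 ≈ -0.2692
Sk₂ < 0 ⇒ mean < median ⇒ left-skewed (negative skew).

-0.2692, left-skewed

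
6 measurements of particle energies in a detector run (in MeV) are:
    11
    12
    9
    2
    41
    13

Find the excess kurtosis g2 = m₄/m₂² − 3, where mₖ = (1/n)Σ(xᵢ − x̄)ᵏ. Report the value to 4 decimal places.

x̄ = 14.6667
Σ(xᵢ − x̄)² = 909.3333 ⇒ m₂ = 151.55556
Σ(xᵢ − x̄)⁴ = 507877.7778 ⇒ m₄ = 84646.29630
m₂² = 22969.08642
g2 = m₄/m₂² − 3 = 3.68523 − 3 ≈ 0.6852

0.6852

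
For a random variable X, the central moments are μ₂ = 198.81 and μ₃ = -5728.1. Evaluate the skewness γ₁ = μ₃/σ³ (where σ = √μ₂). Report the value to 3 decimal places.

σ = √μ₂ = √198.81 = 14.10000
σ³ = μ₂^(3/2) = 2803.22100
γ₁ = μ₃/σ³ = -5728.1 / 2803.22100 ≈ -2.043

-2.043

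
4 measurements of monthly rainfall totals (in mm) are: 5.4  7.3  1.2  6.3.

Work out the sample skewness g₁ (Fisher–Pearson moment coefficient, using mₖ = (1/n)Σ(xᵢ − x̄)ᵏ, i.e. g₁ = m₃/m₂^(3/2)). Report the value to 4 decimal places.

-0.8720

x̄ = (5.4 + 7.3 + 1.2 + 6.3) / 4 = 5.0500
deviations (xᵢ − x̄): 0.3500, 2.2500, -3.8500, 1.2500
Σ(xᵢ − x̄)² = 21.5700 ⇒ m₂ = 21.5700/4 = 5.39250
Σ(xᵢ − x̄)³ = -43.6800 ⇒ m₃ = -43.6800/4 = -10.92000
m₂^(3/2) = 5.39250^(1.5) = 12.52233
g₁ = m₃ / m₂^(3/2) = -10.92000 / 12.52233 ≈ -0.8720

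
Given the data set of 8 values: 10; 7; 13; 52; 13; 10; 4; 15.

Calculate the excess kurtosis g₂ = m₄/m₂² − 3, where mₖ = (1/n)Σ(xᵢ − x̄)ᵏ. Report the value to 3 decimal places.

x̄ = 15.5000
Σ(xᵢ − x̄)² = 1610.0000 ⇒ m₂ = 201.25000
Σ(xᵢ − x̄)⁴ = 1799508.5000 ⇒ m₄ = 224938.56250
m₂² = 40501.56250
g₂ = m₄/m₂² − 3 = 5.55382 − 3 ≈ 2.554

2.554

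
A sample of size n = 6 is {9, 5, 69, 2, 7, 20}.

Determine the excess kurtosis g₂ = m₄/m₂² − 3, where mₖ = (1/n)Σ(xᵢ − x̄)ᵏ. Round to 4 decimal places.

0.7729

x̄ = 18.6667
Σ(xᵢ − x̄)² = 3229.3333 ⇒ m₂ = 538.22222
Σ(xᵢ − x̄)⁴ = 6557648.4444 ⇒ m₄ = 1092941.40741
m₂² = 289683.16049
g₂ = m₄/m₂² − 3 = 3.77289 − 3 ≈ 0.7729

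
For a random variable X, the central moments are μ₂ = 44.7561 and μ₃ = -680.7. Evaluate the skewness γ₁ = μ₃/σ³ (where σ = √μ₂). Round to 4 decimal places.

-2.2734

σ = √μ₂ = √44.7561 = 6.69000
σ³ = μ₂^(3/2) = 299.41831
γ₁ = μ₃/σ³ = -680.7 / 299.41831 ≈ -2.2734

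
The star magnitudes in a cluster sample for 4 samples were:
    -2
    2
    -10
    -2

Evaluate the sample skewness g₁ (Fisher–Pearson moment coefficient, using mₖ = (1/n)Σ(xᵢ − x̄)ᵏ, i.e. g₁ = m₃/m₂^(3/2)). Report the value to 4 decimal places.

-0.6520

x̄ = (-2 + 2 - 10 - 2) / 4 = -3.0000
deviations (xᵢ − x̄): 1.0000, 5.0000, -7.0000, 1.0000
Σ(xᵢ − x̄)² = 76.0000 ⇒ m₂ = 76.0000/4 = 19.00000
Σ(xᵢ − x̄)³ = -216.0000 ⇒ m₃ = -216.0000/4 = -54.00000
m₂^(3/2) = 19.00000^(1.5) = 82.81908
g₁ = m₃ / m₂^(3/2) = -54.00000 / 82.81908 ≈ -0.6520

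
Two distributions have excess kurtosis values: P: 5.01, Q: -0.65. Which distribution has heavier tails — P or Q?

Higher excess kurtosis ⇒ heavier tails relative to the normal distribution.
5.01 vs -0.65: the larger is 5.01, so P has heavier tails. (P is leptokurtic — heavier-than-normal tails; the other is platykurtic.)

P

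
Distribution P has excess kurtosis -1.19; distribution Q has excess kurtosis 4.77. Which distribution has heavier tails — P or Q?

Q

Higher excess kurtosis ⇒ heavier tails relative to the normal distribution.
-1.19 vs 4.77: the larger is 4.77, so Q has heavier tails. (Q is leptokurtic — heavier-than-normal tails; the other is platykurtic.)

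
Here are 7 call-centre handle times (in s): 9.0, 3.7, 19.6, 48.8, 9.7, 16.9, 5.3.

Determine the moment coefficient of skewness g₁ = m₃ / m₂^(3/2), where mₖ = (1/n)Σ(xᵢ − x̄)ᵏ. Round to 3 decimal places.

1.497

x̄ = (9.0 + 3.7 + 19.6 + 48.8 + 9.7 + 16.9 + 5.3) / 7 = 16.1429
deviations (xᵢ − x̄): -7.1429, -12.4429, 3.4571, 32.6571, -6.4429, 0.7571, -10.8429
Σ(xᵢ − x̄)² = 1443.9371 ⇒ m₂ = 1443.9371/7 = 206.27673
Σ(xᵢ − x̄)³ = 31037.1294 ⇒ m₃ = 31037.1294/7 = 4433.87563
m₂^(3/2) = 206.27673^(1.5) = 2962.61605
g₁ = m₃ / m₂^(3/2) = 4433.87563 / 2962.61605 ≈ 1.497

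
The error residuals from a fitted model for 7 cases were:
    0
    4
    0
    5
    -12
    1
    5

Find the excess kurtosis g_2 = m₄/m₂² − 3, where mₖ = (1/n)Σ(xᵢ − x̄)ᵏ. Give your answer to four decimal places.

0.9627

x̄ = 0.4286
Σ(xᵢ − x̄)² = 209.7143 ⇒ m₂ = 29.95918
Σ(xᵢ − x̄)⁴ = 24897.1079 ⇒ m₄ = 3556.72970
m₂² = 897.55269
g_2 = m₄/m₂² − 3 = 3.96270 − 3 ≈ 0.9627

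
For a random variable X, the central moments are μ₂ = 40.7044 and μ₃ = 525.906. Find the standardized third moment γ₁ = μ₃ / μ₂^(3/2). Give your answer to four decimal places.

2.0251

σ = √μ₂ = √40.7044 = 6.38000
σ³ = μ₂^(3/2) = 259.69407
γ₁ = μ₃/σ³ = 525.906 / 259.69407 ≈ 2.0251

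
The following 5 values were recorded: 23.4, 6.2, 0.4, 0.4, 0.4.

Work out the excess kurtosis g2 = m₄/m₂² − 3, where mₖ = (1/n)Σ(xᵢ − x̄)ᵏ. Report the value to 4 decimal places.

x̄ = 6.1600
Σ(xᵢ − x̄)² = 396.7520 ⇒ m₂ = 79.35040
Σ(xᵢ − x̄)⁴ = 91640.5612 ⇒ m₄ = 18328.11224
m₂² = 6296.48598
g2 = m₄/m₂² − 3 = 2.91085 − 3 ≈ -0.0892

-0.0892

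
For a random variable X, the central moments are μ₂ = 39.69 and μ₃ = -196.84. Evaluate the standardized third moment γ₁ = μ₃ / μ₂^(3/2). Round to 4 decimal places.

-0.7872

σ = √μ₂ = √39.69 = 6.30000
σ³ = μ₂^(3/2) = 250.04700
γ₁ = μ₃/σ³ = -196.84 / 250.04700 ≈ -0.7872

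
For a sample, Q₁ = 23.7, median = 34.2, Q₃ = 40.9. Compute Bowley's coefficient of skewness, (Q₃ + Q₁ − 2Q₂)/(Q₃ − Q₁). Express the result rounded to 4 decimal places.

-0.2209

numerator: Q₃ + Q₁ − 2Q₂ = 40.9 + 23.7 − 2×34.2 = -3.8000
denominator: Q₃ − Q₁ = 40.9 − 23.7 = 17.2000
Bowley skewness = -3.8000 / 17.2000 ≈ -0.2209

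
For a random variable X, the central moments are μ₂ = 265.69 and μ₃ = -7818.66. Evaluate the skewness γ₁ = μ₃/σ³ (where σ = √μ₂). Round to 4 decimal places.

-1.8054

σ = √μ₂ = √265.69 = 16.30000
σ³ = μ₂^(3/2) = 4330.74700
γ₁ = μ₃/σ³ = -7818.66 / 4330.74700 ≈ -1.8054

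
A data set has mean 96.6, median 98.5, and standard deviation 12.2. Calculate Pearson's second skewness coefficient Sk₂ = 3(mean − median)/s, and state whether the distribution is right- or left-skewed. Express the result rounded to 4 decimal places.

Sk₂ = 3(96.6 − 98.5) / 12.2 = 3 × -1.9000 / 12.2
    = -5.7000 / 12.2 ≈ -0.4672
Sk₂ < 0 ⇒ mean < median ⇒ left-skewed (negative skew).

-0.4672, left-skewed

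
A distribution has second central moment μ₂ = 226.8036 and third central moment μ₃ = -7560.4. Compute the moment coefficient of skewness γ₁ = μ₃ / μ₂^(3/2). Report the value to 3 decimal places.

σ = √μ₂ = √226.8036 = 15.06000
σ³ = μ₂^(3/2) = 3415.66222
γ₁ = μ₃/σ³ = -7560.4 / 3415.66222 ≈ -2.213

-2.213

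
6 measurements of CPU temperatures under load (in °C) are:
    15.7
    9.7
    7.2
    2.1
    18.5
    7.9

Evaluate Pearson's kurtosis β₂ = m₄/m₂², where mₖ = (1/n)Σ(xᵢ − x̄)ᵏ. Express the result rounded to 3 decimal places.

1.883

x̄ = 10.1833
Σ(xᵢ − x̄)² = 179.2883 ⇒ m₂ = 29.88139
Σ(xᵢ − x̄)⁴ = 10086.0740 ⇒ m₄ = 1681.01234
m₂² = 892.89740
β₂ = m₄/m₂² = 1681.01234 / 892.89740 ≈ 1.883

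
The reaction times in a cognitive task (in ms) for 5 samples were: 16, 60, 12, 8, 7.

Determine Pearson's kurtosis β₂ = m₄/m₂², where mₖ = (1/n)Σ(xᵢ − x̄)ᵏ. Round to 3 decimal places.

3.121

x̄ = 20.6000
Σ(xᵢ − x̄)² = 1991.2000 ⇒ m₂ = 398.24000
Σ(xᵢ − x̄)⁴ = 2475154.3360 ⇒ m₄ = 495030.86720
m₂² = 158595.09760
β₂ = m₄/m₂² = 495030.86720 / 158595.09760 ≈ 3.121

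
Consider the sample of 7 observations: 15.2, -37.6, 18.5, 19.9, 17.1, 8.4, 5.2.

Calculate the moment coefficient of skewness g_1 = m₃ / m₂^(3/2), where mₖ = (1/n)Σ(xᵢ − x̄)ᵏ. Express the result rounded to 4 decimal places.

-1.7558

x̄ = (15.2 - 37.6 + 18.5 + 19.9 + 17.1 + 8.4 + 5.2) / 7 = 6.6714
deviations (xᵢ − x̄): 8.5286, -44.2714, 11.8286, 13.2286, 10.4286, 1.7286, -1.4714
Σ(xᵢ − x̄)² = 2461.5143 ⇒ m₂ = 2461.5143/7 = 351.64490
Σ(xᵢ − x̄)³ = -81043.7929 ⇒ m₃ = -81043.7929/7 = -11577.68470
m₂^(3/2) = 351.64490^(1.5) = 6594.11445
g_1 = m₃ / m₂^(3/2) = -11577.68470 / 6594.11445 ≈ -1.7558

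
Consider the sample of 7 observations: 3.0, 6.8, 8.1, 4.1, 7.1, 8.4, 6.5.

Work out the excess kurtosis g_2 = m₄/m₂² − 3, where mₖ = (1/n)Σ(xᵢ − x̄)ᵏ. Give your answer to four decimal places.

-0.9778

x̄ = 6.2857
Σ(xᵢ − x̄)² = 24.3086 ⇒ m₂ = 3.47265
Σ(xᵢ − x̄)⁴ = 170.7042 ⇒ m₄ = 24.38631
m₂² = 12.05932
g_2 = m₄/m₂² − 3 = 2.02220 − 3 ≈ -0.9778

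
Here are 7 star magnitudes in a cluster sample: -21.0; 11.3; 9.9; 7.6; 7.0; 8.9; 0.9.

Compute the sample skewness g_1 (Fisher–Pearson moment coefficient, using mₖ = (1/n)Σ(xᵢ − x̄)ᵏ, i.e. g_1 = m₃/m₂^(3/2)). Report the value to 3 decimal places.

x̄ = (-21.0 + 11.3 + 9.9 + 7.6 + 7.0 + 8.9 + 0.9) / 7 = 3.5143
deviations (xᵢ − x̄): -24.5143, 7.7857, 6.3857, 4.0857, 3.4857, 5.3857, -2.6143
Σ(xᵢ − x̄)² = 767.0286 ⇒ m₂ = 767.0286/7 = 109.57551
Σ(xᵢ − x̄)³ = -13750.6177 ⇒ m₃ = -13750.6177/7 = -1964.37395
m₂^(3/2) = 109.57551^(1.5) = 1147.01805
g_1 = m₃ / m₂^(3/2) = -1964.37395 / 1147.01805 ≈ -1.713

-1.713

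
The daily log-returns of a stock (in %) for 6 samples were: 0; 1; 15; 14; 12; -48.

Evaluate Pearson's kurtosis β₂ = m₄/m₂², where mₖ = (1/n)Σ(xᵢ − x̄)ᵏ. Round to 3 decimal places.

3.675

x̄ = -1.0000
Σ(xᵢ − x̄)² = 2864.0000 ⇒ m₂ = 477.33333
Σ(xᵢ − x̄)⁴ = 5024420.0000 ⇒ m₄ = 837403.33333
m₂² = 227847.11111
β₂ = m₄/m₂² = 837403.33333 / 227847.11111 ≈ 3.675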